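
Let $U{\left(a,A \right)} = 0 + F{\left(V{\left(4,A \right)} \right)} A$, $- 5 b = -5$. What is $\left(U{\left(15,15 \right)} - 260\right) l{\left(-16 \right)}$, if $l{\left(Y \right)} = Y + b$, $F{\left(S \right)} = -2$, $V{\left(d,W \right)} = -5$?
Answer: $4350$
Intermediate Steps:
$b = 1$ ($b = \left(- \frac{1}{5}\right) \left(-5\right) = 1$)
$l{\left(Y \right)} = 1 + Y$ ($l{\left(Y \right)} = Y + 1 = 1 + Y$)
$U{\left(a,A \right)} = - 2 A$ ($U{\left(a,A \right)} = 0 - 2 A = - 2 A$)
$\left(U{\left(15,15 \right)} - 260\right) l{\left(-16 \right)} = \left(\left(-2\right) 15 - 260\right) \left(1 - 16\right) = \left(-30 - 260\right) \left(-15\right) = \left(-290\right) \left(-15\right) = 4350$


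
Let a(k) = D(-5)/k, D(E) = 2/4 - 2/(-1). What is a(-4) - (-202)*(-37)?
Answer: -59797/8 ≈ -7474.6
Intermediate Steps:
D(E) = 5/2 (D(E) = 2*(¼) - 2*(-1) = ½ + 2 = 5/2)
a(k) = 5/(2*k)
a(-4) - (-202)*(-37) = (5/2)/(-4) - (-202)*(-37) = (5/2)*(-¼) - 101*74 = -5/8 - 7474 = -59797/8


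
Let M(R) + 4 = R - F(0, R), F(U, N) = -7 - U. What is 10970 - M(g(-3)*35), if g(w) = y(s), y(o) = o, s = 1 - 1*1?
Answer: 10967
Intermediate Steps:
s = 0 (s = 1 - 1 = 0)
g(w) = 0
M(R) = 3 + R (M(R) = -4 + (R - (-7 - 1*0)) = -4 + (R - (-7 + 0)) = -4 + (R - 1*(-7)) = -4 + (R + 7) = -4 + (7 + R) = 3 + R)
10970 - M(g(-3)*35) = 10970 - (3 + 0*35) = 10970 - (3 + 0) = 10970 - 1*3 = 10970 - 3 = 10967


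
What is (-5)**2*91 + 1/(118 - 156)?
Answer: 86449/38 ≈ 2275.0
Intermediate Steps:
(-5)**2*91 + 1/(118 - 156) = 25*91 + 1/(-38) = 2275 - 1/38 = 86449/38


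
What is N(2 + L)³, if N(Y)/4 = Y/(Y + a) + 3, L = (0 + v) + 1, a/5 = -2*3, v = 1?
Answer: 3241792/2197 ≈ 1475.6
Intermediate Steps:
a = -30 (a = 5*(-2*3) = 5*(-6) = -30)
L = 2 (L = (0 + 1) + 1 = 1 + 1 = 2)
N(Y) = 12 + 4*Y/(-30 + Y) (N(Y) = 4*(Y/(Y - 30) + 3) = 4*(Y/(-30 + Y) + 3) = 4*(3 + Y/(-30 + Y)) = 12 + 4*Y/(-30 + Y))
N(2 + L)³ = (8*(-45 + 2*(2 + 2))/(-30 + (2 + 2)))³ = (8*(-45 + 2*4)/(-30 + 4))³ = (8*(-45 + 8)/(-26))³ = (8*(-1/26)*(-37))³ = (148/13)³ = 3241792/2197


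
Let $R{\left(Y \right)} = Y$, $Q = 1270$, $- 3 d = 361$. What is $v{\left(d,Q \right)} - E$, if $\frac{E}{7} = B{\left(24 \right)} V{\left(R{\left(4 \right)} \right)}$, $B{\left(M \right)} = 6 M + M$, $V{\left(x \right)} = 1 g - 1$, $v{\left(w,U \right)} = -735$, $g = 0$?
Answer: $441$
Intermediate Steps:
$d = - \frac{361}{3}$ ($d = \left(- \frac{1}{3}\right) 361 = - \frac{361}{3} \approx -120.33$)
$V{\left(x \right)} = -1$ ($V{\left(x \right)} = 1 \cdot 0 - 1 = 0 - 1 = -1$)
$B{\left(M \right)} = 7 M$
$E = -1176$ ($E = 7 \cdot 7 \cdot 24 \left(-1\right) = 7 \cdot 168 \left(-1\right) = 7 \left(-168\right) = -1176$)
$v{\left(d,Q \right)} - E = -735 - -1176 = -735 + 1176 = 441$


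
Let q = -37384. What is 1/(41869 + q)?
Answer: 1/4485 ≈ 0.00022297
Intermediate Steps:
1/(41869 + q) = 1/(41869 - 37384) = 1/4485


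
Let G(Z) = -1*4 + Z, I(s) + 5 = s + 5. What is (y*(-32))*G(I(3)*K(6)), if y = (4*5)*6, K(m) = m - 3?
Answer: -19200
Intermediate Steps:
K(m) = -3 + m
I(s) = s (I(s) = -5 + (s + 5) = -5 + (5 + s) = s)
y = 120 (y = 20*6 = 120)
G(Z) = -4 + Z
(y*(-32))*G(I(3)*K(6)) = (120*(-32))*(-4 + 3*(-3 + 6)) = -3840*(-4 + 3*3) = -3840*(-4 + 9) = -3840*5 = -19200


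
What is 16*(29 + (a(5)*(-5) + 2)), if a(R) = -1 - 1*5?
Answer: 976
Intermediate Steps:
a(R) = -6 (a(R) = -1 - 5 = -6)
16*(29 + (a(5)*(-5) + 2)) = 16*(29 + (-6*(-5) + 2)) = 16*(29 + (30 + 2)) = 16*(29 + 32) = 16*61 = 976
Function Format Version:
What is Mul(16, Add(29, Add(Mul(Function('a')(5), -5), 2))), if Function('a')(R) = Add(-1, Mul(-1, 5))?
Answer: 976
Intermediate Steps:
Function('a')(R) = -6 (Function('a')(R) = Add(-1, -5) = -6)
Mul(16, Add(29, Add(Mul(Function('a')(5), -5), 2))) = Mul(16, Add(29, Add(Mul(-6, -5), 2))) = Mul(16, Add(29, Add(30, 2))) = Mul(16, Add(29, 32)) = Mul(16, 61) = 976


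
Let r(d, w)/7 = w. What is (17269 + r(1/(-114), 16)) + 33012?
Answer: 50393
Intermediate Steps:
r(d, w) = 7*w
(17269 + r(1/(-114), 16)) + 33012 = (17269 + 7*16) + 33012 = (17269 + 112) + 33012 = 17381 + 33012 = 50393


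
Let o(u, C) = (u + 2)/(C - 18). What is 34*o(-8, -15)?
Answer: 68/11 ≈ 6.1818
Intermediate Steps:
o(u, C) = (2 + u)/(-18 + C)
34*o(-8, -15) = 34*((2 - 8)/(-18 - 15)) = 34*(-6/(-33)) = 34*(-1/33*(-6)) = 34*(2/11) = 68/11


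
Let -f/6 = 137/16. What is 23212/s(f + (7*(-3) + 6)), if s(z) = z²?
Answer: 1485568/281961 ≈ 5.2687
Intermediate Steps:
f = -411/8 (f = -822/16 = -6*137/16 = -411/8 ≈ -51.375)
23212/s(f + (7*(-3) + 6)) = 23212/((-411/8 + (7*(-3) + 6))²) = 23212/((-411/8 + (-21 + 6))²) = 23212/((-411/8 - 15)²) = 23212/((-531/8)²) = 23212/(281961/64) = 23212*(64/281961) = 1485568/281961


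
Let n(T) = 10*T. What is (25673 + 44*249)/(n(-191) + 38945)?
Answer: 36629/37035 ≈ 0.98904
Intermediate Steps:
(25673 + 44*249)/(n(-191) + 38945) = (25673 + 44*249)/(10*(-191) + 38945) = (25673 + 10956)/(-1910 + 38945) = 36629/37035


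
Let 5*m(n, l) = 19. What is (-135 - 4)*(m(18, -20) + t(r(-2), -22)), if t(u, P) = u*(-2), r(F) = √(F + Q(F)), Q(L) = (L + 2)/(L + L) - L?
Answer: -2641/5 ≈ -528.20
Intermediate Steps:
Q(L) = -L + (2 + L)/(2*L) (Q(L) = (2 + L)/((2*L)) - L = (2 + L)*(1/(2*L)) - L = (2 + L)/(2*L) - L = -L + (2 + L)/(2*L))
r(F) = √(½ + 1/F) (r(F) = √(F + (½ + 1/F - F)) = √(½ + 1/F))
t(u, P) = -2*u
m(n, l) = 19/5 (m(n, l) = (⅕)*19 = 19/5)
(-135 - 4)*(m(18, -20) + t(r(-2), -22)) = (-135 - 4)*(19/5 - √2*√((2 - 2)/(-2))) = -139*(19/5 - √2*√(-½*0)) = -139*(19/5 - √2*√0) = -139*(19/5 - √2*0) = -139*(19/5 - 2*0) = -139*(19/5 + 0) = -139*19/5 = -2641/5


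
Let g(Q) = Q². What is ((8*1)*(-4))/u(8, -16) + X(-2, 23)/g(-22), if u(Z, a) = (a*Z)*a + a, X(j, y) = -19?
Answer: -3381/61468 ≈ -0.055004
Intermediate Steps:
u(Z, a) = a + Z*a² (u(Z, a) = (Z*a)*a + a = Z*a² + a = a + Z*a²)
((8*1)*(-4))/u(8, -16) + X(-2, 23)/g(-22) = ((8*1)*(-4))/((-16*(1 + 8*(-16)))) - 19/((-22)²) = (8*(-4))/((-16*(1 - 128))) - 19/484 = -32/((-16*(-127))) - 19*1/484 = -32/2032 - 19/484 = -32*1/2032 - 19/484 = -2/127 - 19/484 = -3381/61468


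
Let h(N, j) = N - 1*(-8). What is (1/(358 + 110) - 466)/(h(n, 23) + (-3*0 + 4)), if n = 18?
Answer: -218087/14040 ≈ -15.533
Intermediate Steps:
h(N, j) = 8 + N (h(N, j) = N + 8 = 8 + N)
(1/(358 + 110) - 466)/(h(n, 23) + (-3*0 + 4)) = (1/(358 + 110) - 466)/((8 + 18) + (-3*0 + 4)) = (1/468 - 466)/(26 + (0 + 4)) = (1/468 - 466)/(26 + 4) = -218087/468/30 = -218087/468*1/30 = -218087/14040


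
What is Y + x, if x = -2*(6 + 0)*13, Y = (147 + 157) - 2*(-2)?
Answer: 152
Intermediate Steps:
Y = 308 (Y = 304 + 4 = 308)
x = -156 (x = -2*6*13 = -12*13 = -156)
Y + x = 308 - 156 = 152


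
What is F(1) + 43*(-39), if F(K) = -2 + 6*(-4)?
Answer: -1703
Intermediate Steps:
F(K) = -26 (F(K) = -2 - 24 = -26)
F(1) + 43*(-39) = -26 + 43*(-39) = -26 - 1677 = -1703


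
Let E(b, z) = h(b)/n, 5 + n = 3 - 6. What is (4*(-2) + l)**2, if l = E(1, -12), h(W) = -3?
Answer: 3721/64 ≈ 58.141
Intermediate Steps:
n = -8 (n = -5 + (3 - 6) = -5 - 3 = -8)
E(b, z) = 3/8 (E(b, z) = -3/(-8) = -3*(-1/8) = 3/8)
l = 3/8 ≈ 0.37500
(4*(-2) + l)**2 = (4*(-2) + 3/8)**2 = (-8 + 3/8)**2 = (-61/8)**2 = 3721/64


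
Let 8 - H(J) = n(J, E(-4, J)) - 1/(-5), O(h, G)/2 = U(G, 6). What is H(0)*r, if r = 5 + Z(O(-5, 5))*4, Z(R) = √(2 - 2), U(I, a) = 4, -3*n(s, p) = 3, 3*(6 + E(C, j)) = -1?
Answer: 44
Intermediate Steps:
E(C, j) = -19/3 (E(C, j) = -6 + (⅓)*(-1) = -6 - ⅓ = -19/3)
n(s, p) = -1 (n(s, p) = -⅓*3 = -1)
O(h, G) = 8 (O(h, G) = 2*4 = 8)
H(J) = 44/5 (H(J) = 8 - (-1 - 1/(-5)) = 8 - (-1 - 1*(-⅕)) = 8 - (-1 + ⅕) = 8 - 1*(-⅘) = 8 + ⅘ = 44/5)
Z(R) = 0 (Z(R) = √0 = 0)
r = 5 (r = 5 + 0*4 = 5 + 0 = 5)
H(0)*r = (44/5)*5 = 44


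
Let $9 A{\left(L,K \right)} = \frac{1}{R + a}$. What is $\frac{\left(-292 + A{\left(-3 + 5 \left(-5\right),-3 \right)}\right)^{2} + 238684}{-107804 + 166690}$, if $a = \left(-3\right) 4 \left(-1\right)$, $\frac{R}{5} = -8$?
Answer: $\frac{20572140961}{3739496544} \approx 5.5013$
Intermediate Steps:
$R = -40$ ($R = 5 \left(-8\right) = -40$)
$a = 12$ ($a = \left(-12\right) \left(-1\right) = 12$)
$A{\left(L,K \right)} = - \frac{1}{252}$ ($A{\left(L,K \right)} = \frac{1}{9 \left(-40 + 12\right)} = \frac{1}{9 \left(-28\right)} = \frac{1}{9} \left(- \frac{1}{28}\right) = - \frac{1}{252}$)
$\frac{\left(-292 + A{\left(-3 + 5 \left(-5\right),-3 \right)}\right)^{2} + 238684}{-107804 + 166690} = \frac{\left(-292 - \frac{1}{252}\right)^{2} + 238684}{-107804 + 166690} = \frac{\left(- \frac{73585}{252}\right)^{2} + 238684}{58886} = \left(\frac{5414752225}{63504} + 238684\right) \frac{1}{58886} = \frac{20572140961}{63504} \cdot \frac{1}{58886} = \frac{20572140961}{3739496544}$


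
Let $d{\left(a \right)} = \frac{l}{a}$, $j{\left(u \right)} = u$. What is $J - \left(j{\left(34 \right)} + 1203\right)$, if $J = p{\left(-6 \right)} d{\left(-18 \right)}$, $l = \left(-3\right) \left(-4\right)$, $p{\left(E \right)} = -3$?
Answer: $-1235$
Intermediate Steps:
$l = 12$
$d{\left(a \right)} = \frac{12}{a}$
$J = 2$ ($J = - 3 \frac{12}{-18} = - 3 \cdot 12 \left(- \frac{1}{18}\right) = \left(-3\right) \left(- \frac{2}{3}\right) = 2$)
$J - \left(j{\left(34 \right)} + 1203\right) = 2 - \left(34 + 1203\right) = 2 - 1237 = -1235$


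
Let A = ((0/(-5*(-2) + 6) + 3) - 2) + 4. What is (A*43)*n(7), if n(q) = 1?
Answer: 215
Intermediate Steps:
A = 5 (A = ((0/(10 + 6) + 3) - 2) + 4 = ((0/16 + 3) - 2) + 4 = (((1/16)*0 + 3) - 2) + 4 = ((0 + 3) - 2) + 4 = (3 - 2) + 4 = 1 + 4 = 5)
(A*43)*n(7) = (5*43)*1 = 215*1 = 215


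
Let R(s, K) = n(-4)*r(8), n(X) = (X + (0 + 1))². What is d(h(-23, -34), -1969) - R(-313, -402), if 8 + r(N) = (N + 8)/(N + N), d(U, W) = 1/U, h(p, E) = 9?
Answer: 568/9 ≈ 63.111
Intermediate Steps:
n(X) = (1 + X)² (n(X) = (X + 1)² = (1 + X)²)
r(N) = -8 + (8 + N)/(2*N) (r(N) = -8 + (N + 8)/(N + N) = -8 + (8 + N)/((2*N)) = -8 + (8 + N)*(1/(2*N)) = -8 + (8 + N)/(2*N))
R(s, K) = -63 (R(s, K) = (1 - 4)²*(-15/2 + 4/8) = (-3)²*(-15/2 + 4*(⅛)) = 9*(-15/2 + ½) = 9*(-7) = -63)
d(h(-23, -34), -1969) - R(-313, -402) = 1/9 - 1*(-63) = ⅑ + 63 = 568/9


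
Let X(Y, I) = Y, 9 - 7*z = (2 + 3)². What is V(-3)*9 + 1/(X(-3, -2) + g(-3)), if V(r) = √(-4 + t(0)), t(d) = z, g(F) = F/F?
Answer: -½ + 18*I*√77/7 ≈ -0.5 + 22.564*I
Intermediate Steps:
z = -16/7 (z = 9/7 - (2 + 3)²/7 = 9/7 - ⅐*5² = 9/7 - ⅐*25 = 9/7 - 25/7 = -16/7 ≈ -2.2857)
g(F) = 1
t(d) = -16/7
V(r) = 2*I*√77/7 (V(r) = √(-4 - 16/7) = √(-44/7) = 2*I*√77/7)
V(-3)*9 + 1/(X(-3, -2) + g(-3)) = (2*I*√77/7)*9 + 1/(-3 + 1) = 18*I*√77/7 + 1/(-2) = 18*I*√77/7 - ½ = -½ + 18*I*√77/7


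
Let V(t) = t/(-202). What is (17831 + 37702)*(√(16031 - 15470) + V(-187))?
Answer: 10384671/202 + 55533*√561 ≈ 1.3667e+6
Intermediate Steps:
V(t) = -t/202 (V(t) = t*(-1/202) = -t/202)
(17831 + 37702)*(√(16031 - 15470) + V(-187)) = (17831 + 37702)*(√(16031 - 15470) - 1/202*(-187)) = 55533*(√561 + 187/202) = 55533*(187/202 + √561) = 10384671/202 + 55533*√561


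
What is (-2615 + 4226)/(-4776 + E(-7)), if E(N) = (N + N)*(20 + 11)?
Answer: -1611/5210 ≈ -0.30921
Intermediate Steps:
E(N) = 62*N (E(N) = (2*N)*31 = 62*N)
(-2615 + 4226)/(-4776 + E(-7)) = (-2615 + 4226)/(-4776 + 62*(-7)) = 1611/(-4776 - 434) = 1611/(-5210) = 1611*(-1/5210) = -1611/5210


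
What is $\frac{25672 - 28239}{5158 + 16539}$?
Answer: $- \frac{2567}{21697} \approx -0.11831$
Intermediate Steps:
$\frac{25672 - 28239}{5158 + 16539} = - \frac{2567}{21697}$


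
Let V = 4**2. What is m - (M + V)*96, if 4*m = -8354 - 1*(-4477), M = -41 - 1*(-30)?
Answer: -5797/4 ≈ -1449.3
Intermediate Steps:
M = -11 (M = -41 + 30 = -11)
V = 16
m = -3877/4 (m = (-8354 - 1*(-4477))/4 = (-8354 + 4477)/4 = (1/4)*(-3877) = -3877/4 ≈ -969.25)
m - (M + V)*96 = -3877/4 - (-11 + 16)*96 = -3877/4 - 5*96 = -3877/4 - 1*480 = -3877/4 - 480 = -5797/4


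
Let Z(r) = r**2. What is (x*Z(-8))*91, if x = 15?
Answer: 87360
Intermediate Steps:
(x*Z(-8))*91 = (15*(-8)**2)*91 = (15*64)*91 = 960*91 = 87360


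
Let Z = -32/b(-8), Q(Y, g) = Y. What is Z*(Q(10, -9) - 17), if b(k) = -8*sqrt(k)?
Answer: 7*I*sqrt(2) ≈ 9.8995*I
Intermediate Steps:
Z = -I*sqrt(2) (Z = -32*I*sqrt(2)/32 = -I*sqrt(2) ≈ -1.4142*I)
Z*(Q(10, -9) - 17) = (-I*sqrt(2))*(10 - 17) = -I*sqrt(2)*(-7) = 7*I*sqrt(2)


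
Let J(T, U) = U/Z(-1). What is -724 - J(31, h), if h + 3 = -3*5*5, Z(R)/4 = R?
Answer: -1487/2 ≈ -743.50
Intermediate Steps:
Z(R) = 4*R
h = -78 (h = -3 - 3*5*5 = -3 - 15*5 = -3 - 75 = -78)
J(T, U) = -U/4 (J(T, U) = U/((4*(-1))) = U/(-4) = U*(-1/4) = -U/4)
-724 - J(31, h) = -724 - (-1)*(-78)/4 = -724 - 1*39/2 = -724 - 39/2 = -1487/2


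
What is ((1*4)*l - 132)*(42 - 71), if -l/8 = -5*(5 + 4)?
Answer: -37932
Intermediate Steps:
l = 360 (l = -(-40)*(5 + 4) = -(-40)*9 = -8*(-45) = 360)
((1*4)*l - 132)*(42 - 71) = ((1*4)*360 - 132)*(42 - 71) = (4*360 - 132)*(-29) = (1440 - 132)*(-29) = 1308*(-29) = -37932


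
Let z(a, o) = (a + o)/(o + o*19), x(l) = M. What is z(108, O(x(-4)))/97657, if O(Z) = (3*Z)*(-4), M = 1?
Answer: -2/488285 ≈ -4.0960e-6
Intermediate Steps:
x(l) = 1
O(Z) = -12*Z
z(a, o) = (a + o)/(20*o) (z(a, o) = (a + o)/(o + 19*o) = (a + o)/((20*o)) = (a + o)*(1/(20*o)) = (a + o)/(20*o))
z(108, O(x(-4)))/97657 = ((108 - 12*1)/(20*((-12*1))))/97657 = ((1/20)*(108 - 12)/(-12))*(1/97657) = ((1/20)*(-1/12)*96)*(1/97657) = -⅖*1/97657 = -2/488285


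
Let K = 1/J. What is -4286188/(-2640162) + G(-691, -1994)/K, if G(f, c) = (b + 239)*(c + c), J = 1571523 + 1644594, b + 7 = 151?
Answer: -6484647057859208614/1320081 ≈ -4.9123e+12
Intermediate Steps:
b = 144 (b = -7 + 151 = 144)
J = 3216117
G(f, c) = 766*c (G(f, c) = (144 + 239)*(c + c) = 383*(2*c) = 766*c)
K = 1/3216117 ≈ 3.1093e-7
-4286188/(-2640162) + G(-691, -1994)/K = -4286188/(-2640162) + (766*(-1994))/(1/3216117) = -4286188*(-1/2640162) - 1527404*3216117 = 2143094/1320081 - 4912309970268 = -6484647057859208614/1320081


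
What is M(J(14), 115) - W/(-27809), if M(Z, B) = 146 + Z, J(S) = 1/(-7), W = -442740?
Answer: 25293809/194663 ≈ 129.94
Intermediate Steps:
J(S) = -⅐
M(J(14), 115) - W/(-27809) = (146 - ⅐) - (-442740)/(-27809) = 1021/7 - (-442740)*(-1)/27809 = 1021/7 - 1*442740/27809 = 1021/7 - 442740/27809 = 25293809/194663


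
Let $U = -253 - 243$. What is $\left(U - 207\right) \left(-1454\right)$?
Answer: $1022162$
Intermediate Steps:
$U = -496$ ($U = -253 - 243 = -496$)
$\left(U - 207\right) \left(-1454\right) = \left(-496 - 207\right) \left(-1454\right) = \left(-703\right) \left(-1454\right) = 1022162$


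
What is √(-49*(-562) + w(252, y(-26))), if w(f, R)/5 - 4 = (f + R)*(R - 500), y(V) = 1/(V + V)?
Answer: 3*I*√180993187/52 ≈ 776.16*I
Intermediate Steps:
y(V) = 1/(2*V)
w(f, R) = 20 + 5*(-500 + R)*(R + f) (w(f, R) = 20 + 5*((f + R)*(R - 500)) = 20 + 5*((R + f)*(-500 + R)) = 20 + 5*((-500 + R)*(R + f)) = 20 + 5*(-500 + R)*(R + f))
√(-49*(-562) + w(252, y(-26))) = √(-49*(-562) + (20 - 1250/(-26) - 2500*252 + 5*((½)/(-26))² + 5*((½)/(-26))*252)) = √(27538 + (20 - 1250*(-1)/26 - 630000 + 5*((½)*(-1/26))² + 5*((½)*(-1/26))*252)) = √(27538 + (20 - 2500*(-1/52) - 630000 + 5*(-1/52)² + 5*(-1/52)*252)) = √(27538 + (20 + 625/13 - 630000 + 5*(1/2704) - 315/13)) = √(27538 + (20 + 625/13 - 630000 + 5/2704 - 315/13)) = √(27538 - 1703401435/2704) = √(-1628938683/2704) = 3*I*√180993187/52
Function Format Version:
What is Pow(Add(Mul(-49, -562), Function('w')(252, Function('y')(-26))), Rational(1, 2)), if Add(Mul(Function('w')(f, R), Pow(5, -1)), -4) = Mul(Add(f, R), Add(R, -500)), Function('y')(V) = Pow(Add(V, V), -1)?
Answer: Mul(Rational(3, 52), I, Pow(180993187, Rational(1, 2))) ≈ Mul(776.16, I)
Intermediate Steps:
Function('y')(V) = Mul(Rational(1, 2), Pow(V, -1)) (Function('y')(V) = Pow(Mul(2, V), -1) = Mul(Rational(1, 2), Pow(V, -1)))
Function('w')(f, R) = Add(20, Mul(5, Add(-500, R), Add(R, f))) (Function('w')(f, R) = Add(20, Mul(5, Mul(Add(f, R), Add(R, -500)))) = Add(20, Mul(5, Mul(Add(R, f), Add(-500, R)))) = Add(20, Mul(5, Mul(Add(-500, R), Add(R, f)))) = Add(20, Mul(5, Add(-500, R), Add(R, f))))
Pow(Add(Mul(-49, -562), Function('w')(252, Function('y')(-26))), Rational(1, 2)) = Pow(Add(Mul(-49, -562), Add(20, Mul(-2500, Mul(Rational(1, 2), Pow(-26, -1))), Mul(-2500, 252), Mul(5, Pow(Mul(Rational(1, 2), Pow(-26, -1)), 2)), Mul(5, Mul(Rational(1, 2), Pow(-26, -1)), 252))), Rational(1, 2)) = Pow(Add(27538, Add(20, Mul(-2500, Mul(Rational(1, 2), Rational(-1, 26))), -630000, Mul(5, Pow(Mul(Rational(1, 2), Rational(-1, 26)), 2)), Mul(5, Mul(Rational(1, 2), Rational(-1, 26)), 252))), Rational(1, 2)) = Pow(Add(27538, Add(20, Mul(-2500, Rational(-1, 52)), -630000, Mul(5, Pow(Rational(-1, 52), 2)), Mul(5, Rational(-1, 52), 252))), Rational(1, 2)) = Pow(Add(27538, Add(20, Rational(625, 13), -630000, Mul(5, Rational(1, 2704)), Rational(-315, 13))), Rational(1, 2)) = Pow(Add(27538, Add(20, Rational(625, 13), -630000, Rational(5, 2704), Rational(-315, 13))), Rational(1, 2)) = Pow(Add(27538, Rational(-1703401435, 2704)), Rational(1, 2)) = Pow(Rational(-1628938683, 2704), Rational(1, 2)) = Mul(Rational(3, 52), I, Pow(180993187, Rational(1, 2)))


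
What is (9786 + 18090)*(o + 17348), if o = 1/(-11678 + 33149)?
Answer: 3461074022428/7157 ≈ 4.8359e+8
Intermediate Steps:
o = 1/21471 ≈ 4.6574e-5
(9786 + 18090)*(o + 17348) = (9786 + 18090)*(1/21471 + 17348) = 27876*(372478909/21471) = 3461074022428/7157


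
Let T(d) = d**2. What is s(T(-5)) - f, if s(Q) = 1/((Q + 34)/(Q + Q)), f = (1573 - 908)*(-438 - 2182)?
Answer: 102795750/59 ≈ 1.7423e+6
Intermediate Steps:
f = -1742300 (f = 665*(-2620) = -1742300)
s(Q) = 2*Q/(34 + Q) (s(Q) = 1/((34 + Q)/((2*Q))) = 1/((34 + Q)*(1/(2*Q))) = 1/((34 + Q)/(2*Q)) = 2*Q/(34 + Q))
s(T(-5)) - f = 2*(-5)**2/(34 + (-5)**2) - 1*(-1742300) = 2*25/(34 + 25) + 1742300 = 2*25/59 + 1742300 = 2*25*(1/59) + 1742300 = 50/59 + 1742300 = 102795750/59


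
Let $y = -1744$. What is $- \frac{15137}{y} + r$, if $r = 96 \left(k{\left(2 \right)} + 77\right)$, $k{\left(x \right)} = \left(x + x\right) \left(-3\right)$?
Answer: $\frac{10897697}{1744} \approx 6248.7$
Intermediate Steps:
$k{\left(x \right)} = - 6 x$ ($k{\left(x \right)} = 2 x \left(-3\right) = - 6 x$)
$r = 6240$ ($r = 96 \left(\left(-6\right) 2 + 77\right) = 96 \left(-12 + 77\right) = 96 \cdot 65 = 6240$)
$- \frac{15137}{y} + r = - \frac{15137}{-1744} + 6240 = \left(-15137\right) \left(- \frac{1}{1744}\right) + 6240 = \frac{15137}{1744} + 6240 = \frac{10897697}{1744}$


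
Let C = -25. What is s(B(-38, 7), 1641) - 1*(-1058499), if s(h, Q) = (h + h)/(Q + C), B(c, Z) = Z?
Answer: 855267199/808 ≈ 1.0585e+6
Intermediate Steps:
s(h, Q) = 2*h/(-25 + Q) (s(h, Q) = (h + h)/(Q - 25) = (2*h)/(-25 + Q) = 2*h/(-25 + Q))
s(B(-38, 7), 1641) - 1*(-1058499) = 2*7/(-25 + 1641) - 1*(-1058499) = 2*7/1616 + 1058499 = 2*7*(1/1616) + 1058499 = 7/808 + 1058499 = 855267199/808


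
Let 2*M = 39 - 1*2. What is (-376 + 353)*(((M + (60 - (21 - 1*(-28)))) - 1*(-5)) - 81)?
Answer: 2139/2 ≈ 1069.5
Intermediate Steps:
M = 37/2 (M = (39 - 1*2)/2 = (39 - 2)/2 = (½)*37 = 37/2 ≈ 18.500)
(-376 + 353)*(((M + (60 - (21 - 1*(-28)))) - 1*(-5)) - 81) = (-376 + 353)*(((37/2 + (60 - (21 - 1*(-28)))) - 1*(-5)) - 81) = -23*(((37/2 + (60 - (21 + 28))) + 5) - 81) = -23*(((37/2 + (60 - 1*49)) + 5) - 81) = -23*(((37/2 + (60 - 49)) + 5) - 81) = -23*(((37/2 + 11) + 5) - 81) = -23*((59/2 + 5) - 81) = -23*(69/2 - 81) = -23*(-93/2) = 2139/2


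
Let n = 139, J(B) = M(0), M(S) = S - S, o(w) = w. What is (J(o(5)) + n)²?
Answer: 19321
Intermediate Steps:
M(S) = 0
J(B) = 0
(J(o(5)) + n)² = (0 + 139)² = 139² = 19321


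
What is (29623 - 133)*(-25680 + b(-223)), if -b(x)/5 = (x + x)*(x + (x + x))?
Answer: -44752549500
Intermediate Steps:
b(x) = -30*x**2 (b(x) = -5*(x + x)*(x + (x + x)) = -5*2*x*(x + 2*x) = -5*2*x*3*x = -30*x**2)
(29623 - 133)*(-25680 + b(-223)) = (29623 - 133)*(-25680 - 30*(-223)**2) = 29490*(-25680 - 30*49729) = 29490*(-25680 - 1491870) = 29490*(-1517550) = -44752549500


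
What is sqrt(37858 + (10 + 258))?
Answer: sqrt(38126) ≈ 195.26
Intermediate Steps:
sqrt(37858 + (10 + 258)) = sqrt(37858 + 268) = sqrt(38126)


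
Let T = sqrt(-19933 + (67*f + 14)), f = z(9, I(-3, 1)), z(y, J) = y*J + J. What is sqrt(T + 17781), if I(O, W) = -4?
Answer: sqrt(17781 + 27*I*sqrt(31)) ≈ 133.35 + 0.5637*I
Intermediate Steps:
z(y, J) = J + J*y (z(y, J) = J*y + J = J + J*y)
f = -40 (f = -4*(1 + 9) = -4*10 = -40)
T = 27*I*sqrt(31) (T = sqrt(-19933 + (67*(-40) + 14)) = sqrt(-19933 + (-2680 + 14)) = sqrt(-19933 - 2666) = sqrt(-22599) = 27*I*sqrt(31) ≈ 150.33*I)
sqrt(T + 17781) = sqrt(27*I*sqrt(31) + 17781) = sqrt(17781 + 27*I*sqrt(31))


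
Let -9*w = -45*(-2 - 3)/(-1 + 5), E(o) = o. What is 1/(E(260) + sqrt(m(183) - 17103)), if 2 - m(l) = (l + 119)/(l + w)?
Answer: 36764/11976963 - I*sqrt(8548771805)/59884815 ≈ 0.0030696 - 0.001544*I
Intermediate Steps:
w = -25/4 (w = -(-5)*(-2 - 3)/(-1 + 5) = -(-5)*(-5/4) = -(-5)*(-5*1/4) = -(-5)*(-5)/4 = -1/9*225/4 = -25/4 ≈ -6.2500)
m(l) = 2 - (119 + l)/(-25/4 + l) (m(l) = 2 - (l + 119)/(l - 25/4) = 2 - (119 + l)/(-25/4 + l))
1/(E(260) + sqrt(m(183) - 17103)) = 1/(260 + sqrt(2*(-263 + 2*183)/(-25 + 4*183) - 17103)) = 1/(260 + sqrt(2*(-263 + 366)/(-25 + 732) - 17103)) = 1/(260 + sqrt(2*103/707 - 17103)) = 1/(260 + sqrt(2*(1/707)*103 - 17103)) = 1/(260 + sqrt(206/707 - 17103)) = 1/(260 + sqrt(-12091615/707)) = 1/(260 + I*sqrt(8548771805)/707)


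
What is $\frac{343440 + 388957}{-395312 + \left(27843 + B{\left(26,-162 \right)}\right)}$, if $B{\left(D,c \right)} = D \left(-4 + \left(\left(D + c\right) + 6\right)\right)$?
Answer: $- \frac{732397}{370953} \approx -1.9744$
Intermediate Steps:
$B{\left(D,c \right)} = D \left(2 + D + c\right)$ ($B{\left(D,c \right)} = D \left(-4 + \left(6 + D + c\right)\right) = D \left(2 + D + c\right)$)
$\frac{343440 + 388957}{-395312 + \left(27843 + B{\left(26,-162 \right)}\right)} = \frac{343440 + 388957}{-395312 + \left(27843 + 26 \left(2 + 26 - 162\right)\right)} = \frac{732397}{-395312 + \left(27843 + 26 \left(-134\right)\right)} = \frac{732397}{-395312 + \left(27843 - 3484\right)} = \frac{732397}{-395312 + 24359} = \frac{732397}{-370953} = 732397 \left(- \frac{1}{370953}\right) = - \frac{732397}{370953}$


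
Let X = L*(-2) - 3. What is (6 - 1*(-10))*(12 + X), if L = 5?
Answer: -16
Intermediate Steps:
X = -13 (X = 5*(-2) - 3 = -10 - 3 = -13)
(6 - 1*(-10))*(12 + X) = (6 - 1*(-10))*(12 - 13) = (6 + 10)*(-1) = 16*(-1) = -16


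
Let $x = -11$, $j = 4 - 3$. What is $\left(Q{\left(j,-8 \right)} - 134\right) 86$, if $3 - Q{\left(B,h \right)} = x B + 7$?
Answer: $-10922$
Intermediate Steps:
$j = 1$
$Q{\left(B,h \right)} = -4 + 11 B$ ($Q{\left(B,h \right)} = 3 - \left(- 11 B + 7\right) = 3 - \left(7 - 11 B\right) = 3 + \left(-7 + 11 B\right) = -4 + 11 B$)
$\left(Q{\left(j,-8 \right)} - 134\right) 86 = \left(\left(-4 + 11 \cdot 1\right) - 134\right) 86 = \left(\left(-4 + 11\right) - 134\right) 86 = \left(7 - 134\right) 86 = \left(-127\right) 86 = -10922$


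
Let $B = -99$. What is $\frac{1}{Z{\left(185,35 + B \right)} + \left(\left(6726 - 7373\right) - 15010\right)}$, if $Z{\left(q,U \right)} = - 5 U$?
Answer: $- \frac{1}{15337} \approx -6.5202 \cdot 10^{-5}$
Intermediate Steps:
$\frac{1}{Z{\left(185,35 + B \right)} + \left(\left(6726 - 7373\right) - 15010\right)} = \frac{1}{- 5 \left(35 - 99\right) + \left(\left(6726 - 7373\right) - 15010\right)} = \frac{1}{\left(-5\right) \left(-64\right) - 15657} = \frac{1}{320 - 15657} = \frac{1}{-15337} = - \frac{1}{15337}$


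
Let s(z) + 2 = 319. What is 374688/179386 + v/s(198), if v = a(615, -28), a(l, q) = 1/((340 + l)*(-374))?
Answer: 21211629014467/10155300672770 ≈ 2.0887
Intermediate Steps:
s(z) = 317 (s(z) = -2 + 319 = 317)
a(l, q) = -1/(374*(340 + l)) (a(l, q) = -1/374/(340 + l) = -1/(374*(340 + l)))
v = -1/357170 (v = -1/(127160 + 374*615) = -1/(127160 + 230010) = -1/357170 ≈ -2.7998e-6)
374688/179386 + v/s(198) = 374688/179386 - 1/357170/317 = 374688*(1/179386) - 1/357170*1/317 = 187344/89693 - 1/113222890 = 21211629014467/10155300672770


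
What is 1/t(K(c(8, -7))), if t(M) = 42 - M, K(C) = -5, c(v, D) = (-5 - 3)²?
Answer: 1/47 ≈ 0.021277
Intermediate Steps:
c(v, D) = 64 (c(v, D) = (-8)² = 64)
1/t(K(c(8, -7))) = 1/(42 - 1*(-5)) = 1/(42 + 5) = 1/47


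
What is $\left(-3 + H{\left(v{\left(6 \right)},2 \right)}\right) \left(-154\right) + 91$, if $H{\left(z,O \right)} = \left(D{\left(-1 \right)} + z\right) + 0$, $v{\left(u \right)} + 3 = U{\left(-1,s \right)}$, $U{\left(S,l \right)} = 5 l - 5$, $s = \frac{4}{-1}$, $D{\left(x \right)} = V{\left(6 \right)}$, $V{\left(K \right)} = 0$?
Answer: $4865$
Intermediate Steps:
$D{\left(x \right)} = 0$
$s = -4$ ($s = 4 \left(-1\right) = -4$)
$U{\left(S,l \right)} = -5 + 5 l$
$v{\left(u \right)} = -28$ ($v{\left(u \right)} = -3 + \left(-5 + 5 \left(-4\right)\right) = -3 - 25 = -28$)
$H{\left(z,O \right)} = z$ ($H{\left(z,O \right)} = \left(0 + z\right) + 0 = z + 0 = z$)
$\left(-3 + H{\left(v{\left(6 \right)},2 \right)}\right) \left(-154\right) + 91 = \left(-3 - 28\right) \left(-154\right) + 91 = \left(-31\right) \left(-154\right) + 91 = 4774 + 91 = 4865$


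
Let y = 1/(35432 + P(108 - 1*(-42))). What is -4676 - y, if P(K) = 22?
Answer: -165782905/35454 ≈ -4676.0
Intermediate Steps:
y = 1/35454 (y = 1/(35432 + 22) = 1/35454 ≈ 2.8206e-5)
-4676 - y = -4676 - 1*1/35454 = -4676 - 1/35454 = -165782905/35454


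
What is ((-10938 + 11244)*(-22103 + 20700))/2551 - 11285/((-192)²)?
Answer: -15855166787/94040064 ≈ -168.60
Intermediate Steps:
((-10938 + 11244)*(-22103 + 20700))/2551 - 11285/((-192)²) = (306*(-1403))*(1/2551) - 11285/36864 = -429318*1/2551 - 11285*1/36864 = -429318/2551 - 11285/36864 = -15855166787/94040064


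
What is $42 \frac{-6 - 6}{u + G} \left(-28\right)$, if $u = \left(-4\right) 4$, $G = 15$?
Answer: $-14112$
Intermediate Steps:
$u = -16$
$42 \frac{-6 - 6}{u + G} \left(-28\right) = 42 \frac{-6 - 6}{-16 + 15} \left(-28\right) = 42 \left(- \frac{12}{-1}\right) \left(-28\right) = 42 \left(\left(-12\right) \left(-1\right)\right) \left(-28\right) = 42 \cdot 12 \left(-28\right) = 504 \left(-28\right) = -14112$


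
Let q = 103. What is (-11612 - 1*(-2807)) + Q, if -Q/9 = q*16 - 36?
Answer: -23313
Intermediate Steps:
Q = -14508 (Q = -9*(103*16 - 36) = -9*(1648 - 36) = -9*1612 = -14508)
(-11612 - 1*(-2807)) + Q = (-11612 - 1*(-2807)) - 14508 = (-11612 + 2807) - 14508 = -8805 - 14508 = -23313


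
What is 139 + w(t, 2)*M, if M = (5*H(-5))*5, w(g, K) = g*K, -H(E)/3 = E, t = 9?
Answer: 6889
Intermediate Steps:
H(E) = -3*E
w(g, K) = K*g
M = 375 (M = (5*(-3*(-5)))*5 = (5*15)*5 = 75*5 = 375)
139 + w(t, 2)*M = 139 + (2*9)*375 = 139 + 18*375 = 139 + 6750 = 6889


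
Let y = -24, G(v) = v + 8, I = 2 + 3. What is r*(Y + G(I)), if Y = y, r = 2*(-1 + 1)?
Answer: 0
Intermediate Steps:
I = 5
G(v) = 8 + v
r = 0 (r = 2*0 = 0)
Y = -24
r*(Y + G(I)) = 0*(-24 + (8 + 5)) = 0*(-24 + 13) = 0*(-11) = 0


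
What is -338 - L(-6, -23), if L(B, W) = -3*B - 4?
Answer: -352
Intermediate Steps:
L(B, W) = -4 - 3*B
-338 - L(-6, -23) = -338 - (-4 - 3*(-6)) = -338 - (-4 + 18) = -338 - 1*14 = -338 - 14 = -352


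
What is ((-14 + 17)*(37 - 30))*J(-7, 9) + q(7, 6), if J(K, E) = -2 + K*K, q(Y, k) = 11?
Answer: 998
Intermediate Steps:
J(K, E) = -2 + K²
((-14 + 17)*(37 - 30))*J(-7, 9) + q(7, 6) = ((-14 + 17)*(37 - 30))*(-2 + (-7)²) + 11 = (3*7)*(-2 + 49) + 11 = 21*47 + 11 = 987 + 11 = 998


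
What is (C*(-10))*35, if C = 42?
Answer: -14700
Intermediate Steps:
(C*(-10))*35 = (42*(-10))*35 = -420*35 = -14700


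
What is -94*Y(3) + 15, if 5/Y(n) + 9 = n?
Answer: 280/3 ≈ 93.333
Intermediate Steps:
Y(n) = 5/(-9 + n)
-94*Y(3) + 15 = -470/(-9 + 3) + 15 = -470/(-6) + 15 = -470*(-1)/6 + 15 = -94*(-5/6) + 15 = 235/3 + 15 = 280/3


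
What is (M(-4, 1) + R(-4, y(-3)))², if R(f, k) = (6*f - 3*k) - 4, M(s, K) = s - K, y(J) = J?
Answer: 576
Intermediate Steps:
R(f, k) = -4 - 3*k + 6*f (R(f, k) = (-3*k + 6*f) - 4 = -4 - 3*k + 6*f)
(M(-4, 1) + R(-4, y(-3)))² = ((-4 - 1*1) + (-4 - 3*(-3) + 6*(-4)))² = ((-4 - 1) + (-4 + 9 - 24))² = (-5 - 19)² = (-24)² = 576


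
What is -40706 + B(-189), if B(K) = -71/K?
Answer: -7693363/189 ≈ -40706.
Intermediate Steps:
-40706 + B(-189) = -40706 - 71/(-189) = -40706 - 71*(-1/189) = -40706 + 71/189 = -7693363/189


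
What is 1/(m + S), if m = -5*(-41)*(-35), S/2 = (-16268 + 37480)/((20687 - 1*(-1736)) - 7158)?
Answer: -15265/109483951 ≈ -0.00013943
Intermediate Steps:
S = 42424/15265 (S = 2*((-16268 + 37480)/((20687 - 1*(-1736)) - 7158)) = 2*(21212/((20687 + 1736) - 7158)) = 2*(21212/(22423 - 7158)) = 2*(21212/15265) = 42424/15265 ≈ 2.7792)
m = -7175 (m = 205*(-35) = -7175)
1/(m + S) = 1/(-7175 + 42424/15265) = 1/(-109483951/15265) = -15265/109483951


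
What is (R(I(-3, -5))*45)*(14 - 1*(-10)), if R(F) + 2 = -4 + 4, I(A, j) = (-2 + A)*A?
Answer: -2160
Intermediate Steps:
I(A, j) = A*(-2 + A)
R(F) = -2 (R(F) = -2 + (-4 + 4) = -2 + 0 = -2)
(R(I(-3, -5))*45)*(14 - 1*(-10)) = (-2*45)*(14 - 1*(-10)) = -90*(14 + 10) = -90*24 = -2160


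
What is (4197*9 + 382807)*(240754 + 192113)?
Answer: 182055202860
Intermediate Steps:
(4197*9 + 382807)*(240754 + 192113) = (37773 + 382807)*432867 = 420580*432867 = 182055202860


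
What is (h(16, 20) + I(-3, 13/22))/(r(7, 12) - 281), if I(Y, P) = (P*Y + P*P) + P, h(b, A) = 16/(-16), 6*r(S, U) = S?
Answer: 2661/406318 ≈ 0.0065491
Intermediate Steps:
r(S, U) = S/6
h(b, A) = -1 (h(b, A) = 16*(-1/16) = -1)
I(Y, P) = P + P**2 + P*Y (I(Y, P) = (P*Y + P**2) + P = (P**2 + P*Y) + P = P + P**2 + P*Y)
(h(16, 20) + I(-3, 13/22))/(r(7, 12) - 281) = (-1 + (13/22)*(1 + 13/22 - 3))/((1/6)*7 - 281) = (-1 + (13*(1/22))*(1 + 13*(1/22) - 3))/(7/6 - 281) = (-1 + 13*(1 + 13/22 - 3)/22)/(-1679/6) = (-1 + (13/22)*(-31/22))*(-6/1679) = (-1 - 403/484)*(-6/1679) = -887/484*(-6/1679) = 2661/406318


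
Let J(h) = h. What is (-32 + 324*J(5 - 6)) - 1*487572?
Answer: -487928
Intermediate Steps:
(-32 + 324*J(5 - 6)) - 1*487572 = (-32 + 324*(5 - 6)) - 1*487572 = (-32 + 324*(-1)) - 487572 = (-32 - 324) - 487572 = -356 - 487572 = -487928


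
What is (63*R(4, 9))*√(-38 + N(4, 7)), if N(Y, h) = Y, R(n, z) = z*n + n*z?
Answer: 4536*I*√34 ≈ 26449.0*I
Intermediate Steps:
R(n, z) = 2*n*z (R(n, z) = n*z + n*z = 2*n*z)
(63*R(4, 9))*√(-38 + N(4, 7)) = (63*(2*4*9))*√(-38 + 4) = (63*72)*√(-34) = 4536*(I*√34) = 4536*I*√34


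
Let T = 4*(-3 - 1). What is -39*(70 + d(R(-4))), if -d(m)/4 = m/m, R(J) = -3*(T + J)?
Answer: -2574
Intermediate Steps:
T = -16 (T = 4*(-4) = -16)
R(J) = 48 - 3*J (R(J) = -3*(-16 + J) = 48 - 3*J)
d(m) = -4 (d(m) = -4*m/m = -4*1 = -4)
-39*(70 + d(R(-4))) = -39*(70 - 4) = -39*66 = -2574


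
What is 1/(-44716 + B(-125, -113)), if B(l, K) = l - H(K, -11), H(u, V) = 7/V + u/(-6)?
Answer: -66/2960707 ≈ -2.2292e-5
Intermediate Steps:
H(u, V) = 7/V - u/6 (H(u, V) = 7/V + u*(-⅙) = 7/V - u/6)
B(l, K) = 7/11 + l + K/6 (B(l, K) = l - (7/(-11) - K/6) = l - (7*(-1/11) - K/6) = l - (-7/11 - K/6) = l + (7/11 + K/6) = 7/11 + l + K/6)
1/(-44716 + B(-125, -113)) = 1/(-44716 + (7/11 - 125 + (⅙)*(-113))) = 1/(-44716 + (7/11 - 125 - 113/6)) = 1/(-44716 - 9451/66) = 1/(-2960707/66) = -66/2960707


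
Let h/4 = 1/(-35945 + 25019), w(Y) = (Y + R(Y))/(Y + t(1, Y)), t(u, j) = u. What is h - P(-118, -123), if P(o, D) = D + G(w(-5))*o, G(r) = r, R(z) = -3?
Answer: 1961215/5463 ≈ 359.00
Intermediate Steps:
w(Y) = (-3 + Y)/(1 + Y) (w(Y) = (Y - 3)/(Y + 1) = (-3 + Y)/(1 + Y))
h = -2/5463 (h = 4/(-35945 + 25019) = 4/(-10926) = 4*(-1/10926) = -2/5463 ≈ -0.00036610)
P(o, D) = D + 2*o (P(o, D) = D + ((-3 - 5)/(1 - 5))*o = D + (-8/(-4))*o = D + (-1/4*(-8))*o = D + 2*o)
h - P(-118, -123) = -2/5463 - (-123 + 2*(-118)) = -2/5463 - (-123 - 236) = -2/5463 - 1*(-359) = -2/5463 + 359 = 1961215/5463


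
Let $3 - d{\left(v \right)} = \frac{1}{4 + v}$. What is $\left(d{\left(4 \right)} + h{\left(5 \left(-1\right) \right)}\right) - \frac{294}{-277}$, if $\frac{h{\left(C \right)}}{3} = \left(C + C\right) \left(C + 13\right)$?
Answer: $- \frac{523117}{2216} \approx -236.06$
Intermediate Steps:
$d{\left(v \right)} = 3 - \frac{1}{4 + v}$
$h{\left(C \right)} = 6 C \left(13 + C\right)$ ($h{\left(C \right)} = 3 \left(C + C\right) \left(C + 13\right) = 3 \cdot 2 C \left(13 + C\right) = 6 C \left(13 + C\right)$)
$\left(d{\left(4 \right)} + h{\left(5 \left(-1\right) \right)}\right) - \frac{294}{-277} = \left(\frac{11 + 3 \cdot 4}{4 + 4} + 6 \cdot 5 \left(-1\right) \left(13 + 5 \left(-1\right)\right)\right) - \frac{294}{-277} = \left(\frac{11 + 12}{8} + 6 \left(-5\right) \left(13 - 5\right)\right) - - \frac{294}{277} = \left(\frac{1}{8} \cdot 23 + 6 \left(-5\right) 8\right) + \frac{294}{277} = \left(\frac{23}{8} - 240\right) + \frac{294}{277} = - \frac{1897}{8} + \frac{294}{277} = - \frac{523117}{2216}$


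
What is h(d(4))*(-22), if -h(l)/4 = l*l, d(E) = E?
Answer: 1408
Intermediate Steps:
h(l) = -4*l² (h(l) = -4*l*l = -4*l²)
h(d(4))*(-22) = -4*4²*(-22) = -4*16*(-22) = -64*(-22) = 1408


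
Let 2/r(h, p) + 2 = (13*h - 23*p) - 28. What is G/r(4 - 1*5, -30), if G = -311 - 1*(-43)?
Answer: -86698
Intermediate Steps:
G = -268 (G = -311 + 43 = -268)
r(h, p) = 2/(-30 - 23*p + 13*h) (r(h, p) = 2/(-2 + ((13*h - 23*p) - 28)) = 2/(-2 + ((-23*p + 13*h) - 28)) = 2/(-2 + (-28 - 23*p + 13*h)) = 2/(-30 - 23*p + 13*h))
G/r(4 - 1*5, -30) = -(88440 + 1742*(4 - 1*5)) = -(88440 + 1742*(4 - 5)) = -268/((-2/(30 - 13*(-1) - 690))) = -268/((-2/(30 + 13 - 690))) = -268/((-2/(-647))) = -268/((-2*(-1/647))) = -268/2/647 = -268*647/2 = -86698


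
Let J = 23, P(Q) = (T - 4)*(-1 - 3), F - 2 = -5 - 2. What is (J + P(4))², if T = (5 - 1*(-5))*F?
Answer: 57121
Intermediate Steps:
F = -5 (F = 2 + (-5 - 2) = 2 - 7 = -5)
T = -50 (T = (5 - 1*(-5))*(-5) = (5 + 5)*(-5) = 10*(-5) = -50)
P(Q) = 216 (P(Q) = (-50 - 4)*(-1 - 3) = -54*(-4) = 216)
(J + P(4))² = (23 + 216)² = 239² = 57121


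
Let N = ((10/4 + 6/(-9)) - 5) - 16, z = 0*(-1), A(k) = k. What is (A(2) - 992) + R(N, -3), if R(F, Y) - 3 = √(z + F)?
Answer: -987 + I*√690/6 ≈ -987.0 + 4.378*I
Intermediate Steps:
z = 0
N = -115/6 (N = ((10*(¼) + 6*(-⅑)) - 5) - 16 = ((5/2 - ⅔) - 5) - 16 = (11/6 - 5) - 16 = -19/6 - 16 = -115/6 ≈ -19.167)
R(F, Y) = 3 + √F (R(F, Y) = 3 + √(0 + F) = 3 + √F)
(A(2) - 992) + R(N, -3) = (2 - 992) + (3 + √(-115/6)) = -990 + (3 + I*√690/6) = -987 + I*√690/6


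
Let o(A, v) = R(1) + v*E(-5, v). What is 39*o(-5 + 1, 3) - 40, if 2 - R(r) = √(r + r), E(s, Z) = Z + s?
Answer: -196 - 39*√2 ≈ -251.15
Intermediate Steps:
R(r) = 2 - √2*√r (R(r) = 2 - √(r + r) = 2 - √(2*r) = 2 - √2*√r)
o(A, v) = 2 - √2 + v*(-5 + v) (o(A, v) = (2 - √2*√1) + v*(v - 5) = (2 - 1*√2*1) + v*(-5 + v) = (2 - √2) + v*(-5 + v) = 2 - √2 + v*(-5 + v))
39*o(-5 + 1, 3) - 40 = 39*(2 - √2 + 3*(-5 + 3)) - 40 = 39*(2 - √2 + 3*(-2)) - 40 = 39*(2 - √2 - 6) - 40 = 39*(-4 - √2) - 40 = (-156 - 39*√2) - 40 = -196 - 39*√2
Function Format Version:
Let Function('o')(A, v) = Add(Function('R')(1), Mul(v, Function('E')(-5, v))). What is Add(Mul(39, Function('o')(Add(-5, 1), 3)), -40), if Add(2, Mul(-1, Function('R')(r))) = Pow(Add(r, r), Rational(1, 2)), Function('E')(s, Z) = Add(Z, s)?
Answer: Add(-196, Mul(-39, Pow(2, Rational(1, 2)))) ≈ -251.15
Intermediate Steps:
Function('R')(r) = Add(2, Mul(-1, Pow(2, Rational(1, 2)), Pow(r, Rational(1, 2)))) (Function('R')(r) = Add(2, Mul(-1, Pow(Add(r, r), Rational(1, 2)))) = Add(2, Mul(-1, Pow(Mul(2, r), Rational(1, 2)))) = Add(2, Mul(-1, Mul(Pow(2, Rational(1, 2)), Pow(r, Rational(1, 2))))) = Add(2, Mul(-1, Pow(2, Rational(1, 2)), Pow(r, Rational(1, 2)))))
Function('o')(A, v) = Add(2, Mul(-1, Pow(2, Rational(1, 2))), Mul(v, Add(-5, v))) (Function('o')(A, v) = Add(Add(2, Mul(-1, Pow(2, Rational(1, 2)), Pow(1, Rational(1, 2)))), Mul(v, Add(v, -5))) = Add(Add(2, Mul(-1, Pow(2, Rational(1, 2)), 1)), Mul(v, Add(-5, v))) = Add(Add(2, Mul(-1, Pow(2, Rational(1, 2)))), Mul(v, Add(-5, v))) = Add(2, Mul(-1, Pow(2, Rational(1, 2))), Mul(v, Add(-5, v))))
Add(Mul(39, Function('o')(Add(-5, 1), 3)), -40) = Add(Mul(39, Add(2, Mul(-1, Pow(2, Rational(1, 2))), Mul(3, Add(-5, 3)))), -40) = Add(Mul(39, Add(2, Mul(-1, Pow(2, Rational(1, 2))), Mul(3, -2))), -40) = Add(Mul(39, Add(2, Mul(-1, Pow(2, Rational(1, 2))), -6)), -40) = Add(Mul(39, Add(-4, Mul(-1, Pow(2, Rational(1, 2))))), -40) = Add(Add(-156, Mul(-39, Pow(2, Rational(1, 2)))), -40) = Add(-196, Mul(-39, Pow(2, Rational(1, 2))))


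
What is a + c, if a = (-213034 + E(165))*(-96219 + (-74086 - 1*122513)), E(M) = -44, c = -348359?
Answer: 62392725445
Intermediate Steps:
a = 62393073804 (a = (-213034 - 44)*(-96219 + (-74086 - 1*122513)) = -213078*(-96219 + (-74086 - 122513)) = -213078*(-96219 - 196599) = -213078*(-292818) = 62393073804)
a + c = 62393073804 - 348359 = 62392725445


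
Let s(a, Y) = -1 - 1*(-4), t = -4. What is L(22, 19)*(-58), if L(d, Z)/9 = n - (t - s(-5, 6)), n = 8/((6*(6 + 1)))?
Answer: -26274/7 ≈ -3753.4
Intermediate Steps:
s(a, Y) = 3 (s(a, Y) = -1 + 4 = 3)
n = 4/21 (n = 8/((6*7)) = 8/42 = 8*(1/42) = 4/21 ≈ 0.19048)
L(d, Z) = 453/7 (L(d, Z) = 9*(4/21 - (-4 - 1*3)) = 9*(4/21 - (-4 - 3)) = 9*(4/21 - 1*(-7)) = 9*(4/21 + 7) = 9*(151/21) = 453/7)
L(22, 19)*(-58) = (453/7)*(-58) = -26274/7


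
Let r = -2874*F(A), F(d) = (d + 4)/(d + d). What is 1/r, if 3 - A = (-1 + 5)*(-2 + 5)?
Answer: -3/2395 ≈ -0.0012526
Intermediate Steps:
A = -9 (A = 3 - (-1 + 5)*(-2 + 5) = 3 - 4*3 = 3 - 1*12 = 3 - 12 = -9)
F(d) = (4 + d)/(2*d) (F(d) = (4 + d)/((2*d)) = (4 + d)*(1/(2*d)) = (4 + d)/(2*d))
r = -2395/3 (r = -1437*(4 - 9)/(-9) = -1437*(-1)*(-5)/9 = -2874*5/18 = -2395/3 ≈ -798.33)
1/r = 1/(-2395/3) = -3/2395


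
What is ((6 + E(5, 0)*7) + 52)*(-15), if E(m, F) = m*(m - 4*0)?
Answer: -3495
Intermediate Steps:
E(m, F) = m**2 (E(m, F) = m*(m + 0) = m*m = m**2)
((6 + E(5, 0)*7) + 52)*(-15) = ((6 + 5**2*7) + 52)*(-15) = ((6 + 25*7) + 52)*(-15) = ((6 + 175) + 52)*(-15) = (181 + 52)*(-15) = 233*(-15) = -3495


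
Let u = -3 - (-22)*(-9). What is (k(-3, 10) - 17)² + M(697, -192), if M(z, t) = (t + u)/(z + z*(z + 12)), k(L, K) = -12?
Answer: 416185277/494870 ≈ 841.00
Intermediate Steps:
u = -201 (u = -3 - 1*198 = -3 - 198 = -201)
M(z, t) = (-201 + t)/(z + z*(12 + z)) (M(z, t) = (t - 201)/(z + z*(z + 12)) = (-201 + t)/(z + z*(12 + z)))
(k(-3, 10) - 17)² + M(697, -192) = (-12 - 17)² + (-201 - 192)/(697*(13 + 697)) = (-29)² + (1/697)*(-393)/710 = 841 + (1/697)*(1/710)*(-393) = 841 - 393/494870 = 416185277/494870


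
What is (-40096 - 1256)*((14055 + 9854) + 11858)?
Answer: -1479036984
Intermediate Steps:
(-40096 - 1256)*((14055 + 9854) + 11858) = -41352*(23909 + 11858) = -41352*35767 = -1479036984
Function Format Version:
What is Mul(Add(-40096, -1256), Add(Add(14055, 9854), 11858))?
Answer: -1479036984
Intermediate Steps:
Mul(Add(-40096, -1256), Add(Add(14055, 9854), 11858)) = Mul(-41352, Add(23909, 11858)) = Mul(-41352, 35767) = -1479036984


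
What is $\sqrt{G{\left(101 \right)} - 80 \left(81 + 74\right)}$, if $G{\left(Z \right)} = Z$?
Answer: $7 i \sqrt{251} \approx 110.9 i$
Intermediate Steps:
$\sqrt{G{\left(101 \right)} - 80 \left(81 + 74\right)} = \sqrt{101 - 80 \left(81 + 74\right)} = \sqrt{101 - 12400} = \sqrt{-12299} = 7 i \sqrt{251}$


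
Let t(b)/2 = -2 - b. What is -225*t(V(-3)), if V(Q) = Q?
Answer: -450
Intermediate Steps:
t(b) = -4 - 2*b (t(b) = 2*(-2 - b) = -4 - 2*b)
-225*t(V(-3)) = -225*(-4 - 2*(-3)) = -225*(-4 + 6) = -225*2 = -450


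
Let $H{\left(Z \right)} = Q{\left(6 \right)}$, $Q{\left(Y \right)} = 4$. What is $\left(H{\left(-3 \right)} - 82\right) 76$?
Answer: $-5928$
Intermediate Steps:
$H{\left(Z \right)} = 4$
$\left(H{\left(-3 \right)} - 82\right) 76 = \left(4 - 82\right) 76 = \left(-78\right) 76 = -5928$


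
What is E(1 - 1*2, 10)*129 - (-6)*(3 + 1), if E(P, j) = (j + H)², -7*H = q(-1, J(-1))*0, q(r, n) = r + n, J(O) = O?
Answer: 12924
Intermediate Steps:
q(r, n) = n + r
H = 0 (H = -(-1 - 1)*0/7 = -(-2)*0/7 = -⅐*0 = 0)
E(P, j) = j² (E(P, j) = (j + 0)² = j²)
E(1 - 1*2, 10)*129 - (-6)*(3 + 1) = 10²*129 - (-6)*(3 + 1) = 100*129 - (-6)*4 = 12900 - 1*(-24) = 12900 + 24 = 12924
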